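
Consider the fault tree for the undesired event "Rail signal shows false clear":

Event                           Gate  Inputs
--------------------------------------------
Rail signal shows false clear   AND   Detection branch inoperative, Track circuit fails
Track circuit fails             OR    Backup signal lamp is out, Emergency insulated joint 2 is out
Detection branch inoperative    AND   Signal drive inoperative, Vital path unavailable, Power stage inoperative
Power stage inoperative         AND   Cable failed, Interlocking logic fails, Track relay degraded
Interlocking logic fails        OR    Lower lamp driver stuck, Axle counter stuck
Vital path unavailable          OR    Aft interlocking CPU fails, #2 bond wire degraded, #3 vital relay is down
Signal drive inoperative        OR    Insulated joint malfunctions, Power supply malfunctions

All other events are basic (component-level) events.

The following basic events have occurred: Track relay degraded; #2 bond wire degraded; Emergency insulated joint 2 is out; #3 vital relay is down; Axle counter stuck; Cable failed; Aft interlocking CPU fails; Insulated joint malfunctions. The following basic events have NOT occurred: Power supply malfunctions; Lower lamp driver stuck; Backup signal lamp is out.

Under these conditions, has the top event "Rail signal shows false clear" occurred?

Yes

Signal drive inoperative [OR]: Insulated joint malfunctions=occurs, Power supply malfunctions=not → at least one input occurs → occurs.
Vital path unavailable [OR]: Aft interlocking CPU fails=occurs, #2 bond wire degraded=occurs, #3 vital relay is down=occurs → at least one input occurs → occurs.
Interlocking logic fails [OR]: Lower lamp driver stuck=not, Axle counter stuck=occurs → at least one input occurs → occurs.
Power stage inoperative [AND]: Cable failed=occurs, Interlocking logic fails=occurs, Track relay degraded=occurs → all inputs occur → occurs.
Detection branch inoperative [AND]: Signal drive inoperative=occurs, Vital path unavailable=occurs, Power stage inoperative=occurs → all inputs occur → occurs.
Track circuit fails [OR]: Backup signal lamp is out=not, Emergency insulated joint 2 is out=occurs → at least one input occurs → occurs.
Rail signal shows false clear [AND]: Detection branch inoperative=occurs, Track circuit fails=occurs → all inputs occur → occurs.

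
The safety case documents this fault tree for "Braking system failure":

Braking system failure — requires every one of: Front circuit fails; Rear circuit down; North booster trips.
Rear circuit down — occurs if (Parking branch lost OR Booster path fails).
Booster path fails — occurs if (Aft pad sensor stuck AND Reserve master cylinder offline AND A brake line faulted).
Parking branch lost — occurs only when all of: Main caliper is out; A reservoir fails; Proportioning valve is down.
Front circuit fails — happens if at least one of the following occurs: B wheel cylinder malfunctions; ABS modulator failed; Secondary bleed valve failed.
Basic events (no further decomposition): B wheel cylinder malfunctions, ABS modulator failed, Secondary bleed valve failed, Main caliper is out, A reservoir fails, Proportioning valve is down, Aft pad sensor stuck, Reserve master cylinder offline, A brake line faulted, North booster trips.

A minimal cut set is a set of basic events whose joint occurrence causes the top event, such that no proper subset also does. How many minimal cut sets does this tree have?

6

Front circuit fails [OR]: union of children's cut sets → 3 cut set(s).
Parking branch lost [AND]: one cut set from each child combined → 1 × 1 × 1 = 1 cut set(s).
Booster path fails [AND]: one cut set from each child combined → 1 × 1 × 1 = 1 cut set(s).
Rear circuit down [OR]: union of children's cut sets → 2 cut set(s).
Braking system failure [AND]: one cut set from each child combined → 3 × 2 × 1 = 6 cut set(s).
Minimal cut sets: {A reservoir fails, B wheel cylinder malfunctions, Main caliper is out, North booster trips, Proportioning valve is down}; {A brake line faulted, Aft pad sensor stuck, B wheel cylinder malfunctions, North booster trips, Reserve master cylinder offline}; {A reservoir fails, ABS modulator failed, Main caliper is out, North booster trips, Proportioning valve is down}; {A brake line faulted, ABS modulator failed, Aft pad sensor stuck, North booster trips, Reserve master cylinder offline}; {A reservoir fails, Main caliper is out, North booster trips, Proportioning valve is down, Secondary bleed valve failed}; {A brake line faulted, Aft pad sensor stuck, North booster trips, Reserve master cylinder offline, Secondary bleed valve failed}.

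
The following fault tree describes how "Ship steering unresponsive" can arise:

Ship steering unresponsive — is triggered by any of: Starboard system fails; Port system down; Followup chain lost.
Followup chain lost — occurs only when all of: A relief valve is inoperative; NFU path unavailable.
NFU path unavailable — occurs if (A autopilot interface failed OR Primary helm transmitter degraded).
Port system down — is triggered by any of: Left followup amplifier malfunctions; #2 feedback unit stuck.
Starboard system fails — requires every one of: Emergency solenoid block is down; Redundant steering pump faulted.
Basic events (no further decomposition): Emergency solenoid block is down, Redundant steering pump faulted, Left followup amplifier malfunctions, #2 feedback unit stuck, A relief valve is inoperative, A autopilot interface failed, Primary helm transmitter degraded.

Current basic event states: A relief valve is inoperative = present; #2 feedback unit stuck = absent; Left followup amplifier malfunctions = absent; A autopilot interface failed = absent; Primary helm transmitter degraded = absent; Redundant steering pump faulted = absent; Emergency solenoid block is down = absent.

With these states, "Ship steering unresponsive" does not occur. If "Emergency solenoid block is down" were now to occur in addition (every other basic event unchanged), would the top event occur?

No

Counterfactual: set "Emergency solenoid block is down" to occurred.
Starboard system fails [AND]: Emergency solenoid block is down=occurs, Redundant steering pump faulted=not → not all inputs occur → does not occur.
Port system down [OR]: Left followup amplifier malfunctions=not, #2 feedback unit stuck=not → no input occurs → does not occur.
NFU path unavailable [OR]: A autopilot interface failed=not, Primary helm transmitter degraded=not → no input occurs → does not occur.
Followup chain lost [AND]: A relief valve is inoperative=occurs, NFU path unavailable=not → not all inputs occur → does not occur.
Ship steering unresponsive [OR]: Starboard system fails=not, Port system down=not, Followup chain lost=not → no input occurs → does not occur.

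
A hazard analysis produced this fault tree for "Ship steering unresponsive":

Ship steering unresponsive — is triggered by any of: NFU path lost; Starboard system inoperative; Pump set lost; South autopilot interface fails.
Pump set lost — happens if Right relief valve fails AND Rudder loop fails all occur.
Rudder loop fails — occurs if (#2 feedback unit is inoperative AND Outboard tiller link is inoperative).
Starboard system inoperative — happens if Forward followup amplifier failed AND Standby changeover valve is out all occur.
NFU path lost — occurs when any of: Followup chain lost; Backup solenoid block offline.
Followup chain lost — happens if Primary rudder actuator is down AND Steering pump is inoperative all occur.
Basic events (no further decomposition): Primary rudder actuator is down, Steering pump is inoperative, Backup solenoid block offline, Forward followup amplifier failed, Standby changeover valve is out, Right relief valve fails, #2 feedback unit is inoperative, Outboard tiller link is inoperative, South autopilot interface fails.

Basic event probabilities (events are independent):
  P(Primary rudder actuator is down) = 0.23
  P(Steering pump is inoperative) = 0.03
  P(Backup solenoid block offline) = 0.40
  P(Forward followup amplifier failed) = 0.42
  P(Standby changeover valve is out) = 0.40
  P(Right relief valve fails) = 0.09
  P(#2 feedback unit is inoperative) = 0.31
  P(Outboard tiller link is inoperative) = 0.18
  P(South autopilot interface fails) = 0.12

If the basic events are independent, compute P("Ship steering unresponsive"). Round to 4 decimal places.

0.5659

P(Followup chain lost) [AND] = 0.23 × 0.03 = 0.006900
P(NFU path lost) [OR] = 1 − (1−0.006900) × (1−0.40) = 0.404140
P(Starboard system inoperative) [AND] = 0.42 × 0.40 = 0.168000
P(Rudder loop fails) [AND] = 0.31 × 0.18 = 0.055800
P(Pump set lost) [AND] = 0.09 × 0.055800 = 0.005022
P(Ship steering unresponsive) [OR] = 1 − (1−0.404140) × (1−0.168000) × (1−0.005022) × (1−0.12) = 0.565926
Rounded to 4 decimal places: P(Ship steering unresponsive) ≈ 0.5659.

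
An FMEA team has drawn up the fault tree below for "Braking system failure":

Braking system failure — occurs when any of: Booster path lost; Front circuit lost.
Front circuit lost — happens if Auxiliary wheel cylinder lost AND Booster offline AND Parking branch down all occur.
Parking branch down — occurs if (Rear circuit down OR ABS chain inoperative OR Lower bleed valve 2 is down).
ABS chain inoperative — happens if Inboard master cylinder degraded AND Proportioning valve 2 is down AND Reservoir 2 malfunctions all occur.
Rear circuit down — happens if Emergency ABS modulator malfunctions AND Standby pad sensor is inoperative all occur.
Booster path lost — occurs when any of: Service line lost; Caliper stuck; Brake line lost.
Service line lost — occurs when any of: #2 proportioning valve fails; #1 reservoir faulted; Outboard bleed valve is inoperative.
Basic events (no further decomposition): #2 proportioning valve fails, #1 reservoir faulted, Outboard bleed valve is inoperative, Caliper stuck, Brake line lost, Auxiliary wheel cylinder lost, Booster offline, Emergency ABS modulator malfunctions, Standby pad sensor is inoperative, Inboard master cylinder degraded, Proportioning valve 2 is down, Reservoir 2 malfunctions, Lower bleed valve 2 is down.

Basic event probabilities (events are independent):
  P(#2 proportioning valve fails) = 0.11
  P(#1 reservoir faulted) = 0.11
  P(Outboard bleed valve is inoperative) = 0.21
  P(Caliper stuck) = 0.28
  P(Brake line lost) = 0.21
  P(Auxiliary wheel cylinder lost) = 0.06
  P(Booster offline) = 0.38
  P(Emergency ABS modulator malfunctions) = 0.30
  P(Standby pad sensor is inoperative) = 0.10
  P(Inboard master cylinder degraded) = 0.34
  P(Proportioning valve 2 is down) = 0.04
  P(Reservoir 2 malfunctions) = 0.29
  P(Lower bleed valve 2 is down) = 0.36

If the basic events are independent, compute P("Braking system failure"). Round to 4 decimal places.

0.6472

P(Service line lost) [OR] = 1 − (1−0.11) × (1−0.11) × (1−0.21) = 0.374241
P(Booster path lost) [OR] = 1 − (1−0.374241) × (1−0.28) × (1−0.21) = 0.644068
P(Rear circuit down) [AND] = 0.30 × 0.10 = 0.030000
P(ABS chain inoperative) [AND] = 0.34 × 0.04 × 0.29 = 0.003944
P(Parking branch down) [OR] = 1 − (1−0.030000) × (1−0.003944) × (1−0.36) = 0.381648
P(Front circuit lost) [AND] = 0.06 × 0.38 × 0.381648 = 0.008702
P(Braking system failure) [OR] = 1 − (1−0.644068) × (1−0.008702) = 0.647165
Rounded to 4 decimal places: P(Braking system failure) ≈ 0.6472.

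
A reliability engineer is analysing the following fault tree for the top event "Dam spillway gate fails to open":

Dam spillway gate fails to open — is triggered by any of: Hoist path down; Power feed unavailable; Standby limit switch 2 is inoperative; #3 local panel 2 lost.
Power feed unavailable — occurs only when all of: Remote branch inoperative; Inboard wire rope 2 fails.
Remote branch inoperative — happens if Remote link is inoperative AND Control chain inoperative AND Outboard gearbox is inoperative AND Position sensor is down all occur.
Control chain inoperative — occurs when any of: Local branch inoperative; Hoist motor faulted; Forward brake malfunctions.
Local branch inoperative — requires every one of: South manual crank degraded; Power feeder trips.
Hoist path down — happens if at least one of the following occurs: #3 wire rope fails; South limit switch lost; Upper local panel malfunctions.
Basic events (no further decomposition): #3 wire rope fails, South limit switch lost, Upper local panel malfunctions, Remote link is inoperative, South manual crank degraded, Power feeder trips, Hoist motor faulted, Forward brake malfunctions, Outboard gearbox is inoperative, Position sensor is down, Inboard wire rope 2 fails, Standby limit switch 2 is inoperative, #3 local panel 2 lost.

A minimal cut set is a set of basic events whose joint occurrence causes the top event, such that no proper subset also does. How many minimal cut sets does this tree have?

8

Hoist path down [OR]: union of children's cut sets → 3 cut set(s).
Local branch inoperative [AND]: one cut set from each child combined → 1 × 1 = 1 cut set(s).
Control chain inoperative [OR]: union of children's cut sets → 3 cut set(s).
Remote branch inoperative [AND]: one cut set from each child combined → 1 × 3 × 1 × 1 = 3 cut set(s).
Power feed unavailable [AND]: one cut set from each child combined → 3 × 1 = 3 cut set(s).
Dam spillway gate fails to open [OR]: union of children's cut sets → 8 cut set(s).
Minimal cut sets: {#3 wire rope fails}; {South limit switch lost}; {Upper local panel malfunctions}; {Inboard wire rope 2 fails, Outboard gearbox is inoperative, Position sensor is down, Power feeder trips, Remote link is inoperative, South manual crank degraded}; {Hoist motor faulted, Inboard wire rope 2 fails, Outboard gearbox is inoperative, Position sensor is down, Remote link is inoperative}; {Forward brake malfunctions, Inboard wire rope 2 fails, Outboard gearbox is inoperative, Position sensor is down, Remote link is inoperative}; {Standby limit switch 2 is inoperative}; {#3 local panel 2 lost}.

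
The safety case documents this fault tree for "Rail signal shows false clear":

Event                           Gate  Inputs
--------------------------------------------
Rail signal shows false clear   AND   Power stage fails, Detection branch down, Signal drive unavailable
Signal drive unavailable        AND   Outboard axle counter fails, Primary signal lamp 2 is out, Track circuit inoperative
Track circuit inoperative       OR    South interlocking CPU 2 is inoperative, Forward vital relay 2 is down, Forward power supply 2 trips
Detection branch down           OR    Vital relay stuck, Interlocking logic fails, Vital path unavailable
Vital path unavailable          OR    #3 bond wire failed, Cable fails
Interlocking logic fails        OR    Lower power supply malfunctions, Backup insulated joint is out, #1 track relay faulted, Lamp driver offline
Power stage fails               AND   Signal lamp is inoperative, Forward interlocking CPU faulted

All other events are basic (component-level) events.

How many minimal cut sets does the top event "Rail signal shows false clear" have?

21

Power stage fails [AND]: one cut set from each child combined → 1 × 1 = 1 cut set(s).
Interlocking logic fails [OR]: union of children's cut sets → 4 cut set(s).
Vital path unavailable [OR]: union of children's cut sets → 2 cut set(s).
Detection branch down [OR]: union of children's cut sets → 7 cut set(s).
Track circuit inoperative [OR]: union of children's cut sets → 3 cut set(s).
Signal drive unavailable [AND]: one cut set from each child combined → 1 × 1 × 3 = 3 cut set(s).
Rail signal shows false clear [AND]: one cut set from each child combined → 1 × 7 × 3 = 21 cut set(s).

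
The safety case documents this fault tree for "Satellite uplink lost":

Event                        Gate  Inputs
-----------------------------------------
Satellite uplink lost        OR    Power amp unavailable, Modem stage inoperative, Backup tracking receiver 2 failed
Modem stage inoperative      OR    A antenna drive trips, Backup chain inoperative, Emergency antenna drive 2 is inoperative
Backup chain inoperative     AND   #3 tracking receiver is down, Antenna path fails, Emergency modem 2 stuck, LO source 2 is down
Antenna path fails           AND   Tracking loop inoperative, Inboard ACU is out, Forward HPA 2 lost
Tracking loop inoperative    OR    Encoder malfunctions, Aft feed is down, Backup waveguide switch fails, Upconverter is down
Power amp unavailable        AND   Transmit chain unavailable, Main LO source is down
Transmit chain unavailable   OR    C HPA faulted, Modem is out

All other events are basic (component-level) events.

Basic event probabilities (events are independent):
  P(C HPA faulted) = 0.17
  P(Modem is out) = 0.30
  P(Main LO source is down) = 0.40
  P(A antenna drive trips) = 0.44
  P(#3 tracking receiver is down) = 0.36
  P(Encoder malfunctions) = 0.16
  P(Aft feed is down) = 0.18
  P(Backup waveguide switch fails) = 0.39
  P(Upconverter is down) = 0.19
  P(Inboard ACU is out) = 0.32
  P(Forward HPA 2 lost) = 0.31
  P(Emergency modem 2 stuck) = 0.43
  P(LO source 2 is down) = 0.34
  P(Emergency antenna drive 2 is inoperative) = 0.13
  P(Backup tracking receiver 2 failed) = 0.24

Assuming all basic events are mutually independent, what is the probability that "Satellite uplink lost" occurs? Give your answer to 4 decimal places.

P(Transmit chain unavailable) [OR] = 1 − (1−0.17) × (1−0.30) = 0.419000
P(Power amp unavailable) [AND] = 0.419000 × 0.40 = 0.167600
P(Tracking loop inoperative) [OR] = 1 − (1−0.16) × (1−0.18) × (1−0.39) × (1−0.19) = 0.659664
P(Antenna path fails) [AND] = 0.659664 × 0.32 × 0.31 = 0.065439
P(Backup chain inoperative) [AND] = 0.36 × 0.065439 × 0.43 × 0.34 = 0.003444
P(Modem stage inoperative) [OR] = 1 − (1−0.44) × (1−0.003444) × (1−0.13) = 0.514478
P(Satellite uplink lost) [OR] = 1 − (1−0.167600) × (1−0.514478) × (1−0.24) = 0.692847
Rounded to 4 decimal places: P(Satellite uplink lost) ≈ 0.6928.

0.6928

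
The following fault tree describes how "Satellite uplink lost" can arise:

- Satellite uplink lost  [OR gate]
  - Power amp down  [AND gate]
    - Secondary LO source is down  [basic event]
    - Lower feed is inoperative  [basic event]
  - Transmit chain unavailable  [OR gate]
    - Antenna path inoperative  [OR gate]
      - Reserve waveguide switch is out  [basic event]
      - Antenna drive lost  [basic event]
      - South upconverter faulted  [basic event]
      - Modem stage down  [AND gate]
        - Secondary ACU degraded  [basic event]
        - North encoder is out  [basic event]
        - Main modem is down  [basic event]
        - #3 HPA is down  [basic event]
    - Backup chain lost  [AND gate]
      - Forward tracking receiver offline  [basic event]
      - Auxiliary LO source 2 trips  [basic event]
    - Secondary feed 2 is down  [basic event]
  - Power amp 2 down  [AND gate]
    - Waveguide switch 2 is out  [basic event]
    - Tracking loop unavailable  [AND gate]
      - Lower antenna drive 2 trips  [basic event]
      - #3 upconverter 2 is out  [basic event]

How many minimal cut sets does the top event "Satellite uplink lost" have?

8

Power amp down [AND]: one cut set from each child combined → 1 × 1 = 1 cut set(s).
Modem stage down [AND]: one cut set from each child combined → 1 × 1 × 1 × 1 = 1 cut set(s).
Antenna path inoperative [OR]: union of children's cut sets → 4 cut set(s).
Backup chain lost [AND]: one cut set from each child combined → 1 × 1 = 1 cut set(s).
Transmit chain unavailable [OR]: union of children's cut sets → 6 cut set(s).
Tracking loop unavailable [AND]: one cut set from each child combined → 1 × 1 = 1 cut set(s).
Power amp 2 down [AND]: one cut set from each child combined → 1 × 1 = 1 cut set(s).
Satellite uplink lost [OR]: union of children's cut sets → 8 cut set(s).
Minimal cut sets: {Lower feed is inoperative, Secondary LO source is down}; {Reserve waveguide switch is out}; {Antenna drive lost}; {South upconverter faulted}; {#3 HPA is down, Main modem is down, North encoder is out, Secondary ACU degraded}; {Auxiliary LO source 2 trips, Forward tracking receiver offline}; {Secondary feed 2 is down}; {#3 upconverter 2 is out, Lower antenna drive 2 trips, Waveguide switch 2 is out}.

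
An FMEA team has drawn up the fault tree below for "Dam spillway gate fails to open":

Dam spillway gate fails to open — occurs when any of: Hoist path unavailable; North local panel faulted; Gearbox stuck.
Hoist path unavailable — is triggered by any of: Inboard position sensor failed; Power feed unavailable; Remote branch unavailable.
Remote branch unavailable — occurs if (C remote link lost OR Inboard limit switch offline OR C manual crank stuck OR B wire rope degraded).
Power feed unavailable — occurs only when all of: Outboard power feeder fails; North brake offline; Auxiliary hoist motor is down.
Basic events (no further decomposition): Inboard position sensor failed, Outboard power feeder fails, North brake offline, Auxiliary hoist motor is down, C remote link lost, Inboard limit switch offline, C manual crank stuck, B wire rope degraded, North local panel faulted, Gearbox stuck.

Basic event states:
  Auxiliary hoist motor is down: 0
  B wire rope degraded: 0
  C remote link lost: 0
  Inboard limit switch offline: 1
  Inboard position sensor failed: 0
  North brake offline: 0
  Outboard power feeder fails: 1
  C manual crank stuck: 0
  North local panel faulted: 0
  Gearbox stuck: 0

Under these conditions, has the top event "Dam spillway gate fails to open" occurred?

Yes

Power feed unavailable [AND]: Outboard power feeder fails=occurs, North brake offline=not, Auxiliary hoist motor is down=not → not all inputs occur → does not occur.
Remote branch unavailable [OR]: C remote link lost=not, Inboard limit switch offline=occurs, C manual crank stuck=not, B wire rope degraded=not → at least one input occurs → occurs.
Hoist path unavailable [OR]: Inboard position sensor failed=not, Power feed unavailable=not, Remote branch unavailable=occurs → at least one input occurs → occurs.
Dam spillway gate fails to open [OR]: Hoist path unavailable=occurs, North local panel faulted=not, Gearbox stuck=not → at least one input occurs → occurs.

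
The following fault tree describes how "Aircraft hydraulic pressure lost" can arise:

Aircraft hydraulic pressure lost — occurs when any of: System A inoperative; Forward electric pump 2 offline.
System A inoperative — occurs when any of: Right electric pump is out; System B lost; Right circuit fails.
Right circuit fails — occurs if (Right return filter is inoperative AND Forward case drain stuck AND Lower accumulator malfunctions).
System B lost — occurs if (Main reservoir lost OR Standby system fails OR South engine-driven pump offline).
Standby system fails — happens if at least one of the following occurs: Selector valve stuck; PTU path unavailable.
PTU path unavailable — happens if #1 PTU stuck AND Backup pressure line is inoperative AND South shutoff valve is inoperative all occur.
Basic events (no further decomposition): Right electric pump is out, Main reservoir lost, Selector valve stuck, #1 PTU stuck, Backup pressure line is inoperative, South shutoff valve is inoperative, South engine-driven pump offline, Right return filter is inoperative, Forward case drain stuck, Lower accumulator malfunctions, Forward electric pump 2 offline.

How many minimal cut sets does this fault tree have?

7

PTU path unavailable [AND]: one cut set from each child combined → 1 × 1 × 1 = 1 cut set(s).
Standby system fails [OR]: union of children's cut sets → 2 cut set(s).
System B lost [OR]: union of children's cut sets → 4 cut set(s).
Right circuit fails [AND]: one cut set from each child combined → 1 × 1 × 1 = 1 cut set(s).
System A inoperative [OR]: union of children's cut sets → 6 cut set(s).
Aircraft hydraulic pressure lost [OR]: union of children's cut sets → 7 cut set(s).
Minimal cut sets: {Right electric pump is out}; {Main reservoir lost}; {Selector valve stuck}; {#1 PTU stuck, Backup pressure line is inoperative, South shutoff valve is inoperative}; {South engine-driven pump offline}; {Forward case drain stuck, Lower accumulator malfunctions, Right return filter is inoperative}; {Forward electric pump 2 offline}.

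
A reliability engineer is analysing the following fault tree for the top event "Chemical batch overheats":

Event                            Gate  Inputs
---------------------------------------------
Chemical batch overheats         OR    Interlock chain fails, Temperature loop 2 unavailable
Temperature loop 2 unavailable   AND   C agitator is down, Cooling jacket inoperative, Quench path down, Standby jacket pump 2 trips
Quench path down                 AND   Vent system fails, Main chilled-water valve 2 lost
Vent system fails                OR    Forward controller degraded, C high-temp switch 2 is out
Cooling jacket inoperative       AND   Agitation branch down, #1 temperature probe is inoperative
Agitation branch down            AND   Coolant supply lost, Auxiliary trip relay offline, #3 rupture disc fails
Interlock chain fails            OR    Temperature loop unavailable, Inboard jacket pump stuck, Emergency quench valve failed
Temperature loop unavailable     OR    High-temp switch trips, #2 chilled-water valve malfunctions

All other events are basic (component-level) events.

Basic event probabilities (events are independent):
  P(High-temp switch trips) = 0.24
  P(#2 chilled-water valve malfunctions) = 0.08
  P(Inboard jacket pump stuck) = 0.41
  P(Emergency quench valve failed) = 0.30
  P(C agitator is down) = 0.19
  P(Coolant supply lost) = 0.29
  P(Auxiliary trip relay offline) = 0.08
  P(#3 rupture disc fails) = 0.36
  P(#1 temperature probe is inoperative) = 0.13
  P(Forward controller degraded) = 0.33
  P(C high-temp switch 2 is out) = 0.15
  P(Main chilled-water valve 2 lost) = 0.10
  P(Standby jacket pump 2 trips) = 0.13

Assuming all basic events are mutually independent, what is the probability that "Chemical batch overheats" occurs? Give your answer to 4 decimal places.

P(Temperature loop unavailable) [OR] = 1 − (1−0.24) × (1−0.08) = 0.300800
P(Interlock chain fails) [OR] = 1 − (1−0.300800) × (1−0.41) × (1−0.30) = 0.711230
P(Agitation branch down) [AND] = 0.29 × 0.08 × 0.36 = 0.008352
P(Cooling jacket inoperative) [AND] = 0.008352 × 0.13 = 0.001086
P(Vent system fails) [OR] = 1 − (1−0.33) × (1−0.15) = 0.430500
P(Quench path down) [AND] = 0.430500 × 0.10 = 0.043050
P(Temperature loop 2 unavailable) [AND] = 0.19 × 0.001086 × 0.043050 × 0.13 = 0.000001
P(Chemical batch overheats) [OR] = 1 − (1−0.711230) × (1−0.000001) = 0.711230
Rounded to 4 decimal places: P(Chemical batch overheats) ≈ 0.7112.

0.7112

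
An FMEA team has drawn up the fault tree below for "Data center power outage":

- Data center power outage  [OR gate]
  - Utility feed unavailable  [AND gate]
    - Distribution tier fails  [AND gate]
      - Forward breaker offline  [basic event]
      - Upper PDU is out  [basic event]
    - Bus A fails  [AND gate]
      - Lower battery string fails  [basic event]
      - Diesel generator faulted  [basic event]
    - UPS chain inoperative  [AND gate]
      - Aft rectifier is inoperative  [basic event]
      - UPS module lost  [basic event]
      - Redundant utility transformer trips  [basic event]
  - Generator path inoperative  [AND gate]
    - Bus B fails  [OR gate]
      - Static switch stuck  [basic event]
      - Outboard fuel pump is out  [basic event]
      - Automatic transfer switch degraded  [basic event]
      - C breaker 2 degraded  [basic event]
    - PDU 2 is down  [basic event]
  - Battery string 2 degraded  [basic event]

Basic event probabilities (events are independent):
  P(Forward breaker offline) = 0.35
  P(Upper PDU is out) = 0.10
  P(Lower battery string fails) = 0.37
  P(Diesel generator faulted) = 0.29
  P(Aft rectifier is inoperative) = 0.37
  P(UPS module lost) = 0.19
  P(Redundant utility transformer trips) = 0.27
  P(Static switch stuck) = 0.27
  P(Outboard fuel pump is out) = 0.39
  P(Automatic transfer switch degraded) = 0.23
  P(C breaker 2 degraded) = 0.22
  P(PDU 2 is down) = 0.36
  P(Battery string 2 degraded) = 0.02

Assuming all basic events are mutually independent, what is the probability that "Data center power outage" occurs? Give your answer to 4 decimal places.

0.2785

P(Distribution tier fails) [AND] = 0.35 × 0.10 = 0.035000
P(Bus A fails) [AND] = 0.37 × 0.29 = 0.107300
P(UPS chain inoperative) [AND] = 0.37 × 0.19 × 0.27 = 0.018981
P(Utility feed unavailable) [AND] = 0.035000 × 0.107300 × 0.018981 = 0.000071
P(Bus B fails) [OR] = 1 − (1−0.27) × (1−0.39) × (1−0.23) × (1−0.22) = 0.732553
P(Generator path inoperative) [AND] = 0.732553 × 0.36 = 0.263719
P(Data center power outage) [OR] = 1 − (1−0.000071) × (1−0.263719) × (1−0.02) = 0.278496
Rounded to 4 decimal places: P(Data center power outage) ≈ 0.2785.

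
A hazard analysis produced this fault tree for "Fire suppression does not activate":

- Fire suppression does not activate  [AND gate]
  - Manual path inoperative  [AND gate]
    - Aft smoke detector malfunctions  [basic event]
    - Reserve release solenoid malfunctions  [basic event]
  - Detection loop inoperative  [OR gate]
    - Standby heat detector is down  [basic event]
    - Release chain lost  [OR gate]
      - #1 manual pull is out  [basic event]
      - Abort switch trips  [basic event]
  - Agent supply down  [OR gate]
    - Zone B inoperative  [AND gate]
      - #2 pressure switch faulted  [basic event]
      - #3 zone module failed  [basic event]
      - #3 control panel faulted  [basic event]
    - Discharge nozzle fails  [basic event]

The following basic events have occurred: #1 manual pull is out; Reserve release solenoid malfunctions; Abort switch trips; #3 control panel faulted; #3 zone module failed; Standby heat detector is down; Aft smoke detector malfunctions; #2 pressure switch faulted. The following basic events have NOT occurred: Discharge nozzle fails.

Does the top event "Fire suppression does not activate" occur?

Manual path inoperative [AND]: Aft smoke detector malfunctions=occurs, Reserve release solenoid malfunctions=occurs → all inputs occur → occurs.
Release chain lost [OR]: #1 manual pull is out=occurs, Abort switch trips=occurs → at least one input occurs → occurs.
Detection loop inoperative [OR]: Standby heat detector is down=occurs, Release chain lost=occurs → at least one input occurs → occurs.
Zone B inoperative [AND]: #2 pressure switch faulted=occurs, #3 zone module failed=occurs, #3 control panel faulted=occurs → all inputs occur → occurs.
Agent supply down [OR]: Zone B inoperative=occurs, Discharge nozzle fails=not → at least one input occurs → occurs.
Fire suppression does not activate [AND]: Manual path inoperative=occurs, Detection loop inoperative=occurs, Agent supply down=occurs → all inputs occur → occurs.

Yes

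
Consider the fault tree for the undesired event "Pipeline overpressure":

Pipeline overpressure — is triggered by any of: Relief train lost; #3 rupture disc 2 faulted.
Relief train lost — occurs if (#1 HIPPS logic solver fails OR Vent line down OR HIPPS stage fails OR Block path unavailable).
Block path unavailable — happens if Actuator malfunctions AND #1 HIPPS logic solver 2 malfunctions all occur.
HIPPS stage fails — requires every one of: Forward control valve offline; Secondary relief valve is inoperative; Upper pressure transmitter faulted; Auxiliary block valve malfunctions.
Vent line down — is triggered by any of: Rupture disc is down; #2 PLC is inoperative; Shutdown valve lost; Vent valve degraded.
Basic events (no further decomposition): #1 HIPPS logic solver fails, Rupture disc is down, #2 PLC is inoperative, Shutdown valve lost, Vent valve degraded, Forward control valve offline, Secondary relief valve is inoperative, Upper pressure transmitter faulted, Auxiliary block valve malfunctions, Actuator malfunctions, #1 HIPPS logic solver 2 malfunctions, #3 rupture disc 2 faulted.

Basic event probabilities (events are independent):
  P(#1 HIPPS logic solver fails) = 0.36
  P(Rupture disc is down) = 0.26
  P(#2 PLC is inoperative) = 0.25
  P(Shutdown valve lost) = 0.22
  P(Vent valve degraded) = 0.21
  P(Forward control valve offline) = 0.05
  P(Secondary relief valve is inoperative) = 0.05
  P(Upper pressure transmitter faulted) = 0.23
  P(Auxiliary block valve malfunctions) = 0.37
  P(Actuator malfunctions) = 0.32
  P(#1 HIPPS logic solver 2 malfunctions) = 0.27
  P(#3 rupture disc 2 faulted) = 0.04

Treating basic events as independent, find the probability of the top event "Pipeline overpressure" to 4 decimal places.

P(Vent line down) [OR] = 1 − (1−0.26) × (1−0.25) × (1−0.22) × (1−0.21) = 0.658009
P(HIPPS stage fails) [AND] = 0.05 × 0.05 × 0.23 × 0.37 = 0.000213
P(Block path unavailable) [AND] = 0.32 × 0.27 = 0.086400
P(Relief train lost) [OR] = 1 − (1−0.36) × (1−0.658009) × (1−0.000213) × (1−0.086400) = 0.800079
P(Pipeline overpressure) [OR] = 1 − (1−0.800079) × (1−0.04) = 0.808076
Rounded to 4 decimal places: P(Pipeline overpressure) ≈ 0.8081.

0.8081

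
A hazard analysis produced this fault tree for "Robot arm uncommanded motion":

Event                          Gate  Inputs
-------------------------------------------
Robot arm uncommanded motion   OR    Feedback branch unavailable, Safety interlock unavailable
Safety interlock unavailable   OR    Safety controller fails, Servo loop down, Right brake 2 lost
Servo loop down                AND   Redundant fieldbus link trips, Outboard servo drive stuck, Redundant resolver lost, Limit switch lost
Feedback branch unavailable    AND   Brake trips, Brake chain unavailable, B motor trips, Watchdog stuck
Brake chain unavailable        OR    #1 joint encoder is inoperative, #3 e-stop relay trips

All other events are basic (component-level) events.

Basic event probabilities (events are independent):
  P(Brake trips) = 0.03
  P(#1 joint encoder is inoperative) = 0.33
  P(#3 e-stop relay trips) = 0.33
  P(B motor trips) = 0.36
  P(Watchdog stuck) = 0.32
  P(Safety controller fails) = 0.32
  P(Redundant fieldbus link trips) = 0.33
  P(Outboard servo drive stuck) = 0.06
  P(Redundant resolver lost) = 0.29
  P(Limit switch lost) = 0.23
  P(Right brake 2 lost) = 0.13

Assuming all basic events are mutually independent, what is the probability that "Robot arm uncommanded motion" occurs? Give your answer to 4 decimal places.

0.4103

P(Brake chain unavailable) [OR] = 1 − (1−0.33) × (1−0.33) = 0.551100
P(Feedback branch unavailable) [AND] = 0.03 × 0.551100 × 0.36 × 0.32 = 0.001905
P(Servo loop down) [AND] = 0.33 × 0.06 × 0.29 × 0.23 = 0.001321
P(Safety interlock unavailable) [OR] = 1 − (1−0.32) × (1−0.001321) × (1−0.13) = 0.409182
P(Robot arm uncommanded motion) [OR] = 1 − (1−0.001905) × (1−0.409182) = 0.410308
Rounded to 4 decimal places: P(Robot arm uncommanded motion) ≈ 0.4103.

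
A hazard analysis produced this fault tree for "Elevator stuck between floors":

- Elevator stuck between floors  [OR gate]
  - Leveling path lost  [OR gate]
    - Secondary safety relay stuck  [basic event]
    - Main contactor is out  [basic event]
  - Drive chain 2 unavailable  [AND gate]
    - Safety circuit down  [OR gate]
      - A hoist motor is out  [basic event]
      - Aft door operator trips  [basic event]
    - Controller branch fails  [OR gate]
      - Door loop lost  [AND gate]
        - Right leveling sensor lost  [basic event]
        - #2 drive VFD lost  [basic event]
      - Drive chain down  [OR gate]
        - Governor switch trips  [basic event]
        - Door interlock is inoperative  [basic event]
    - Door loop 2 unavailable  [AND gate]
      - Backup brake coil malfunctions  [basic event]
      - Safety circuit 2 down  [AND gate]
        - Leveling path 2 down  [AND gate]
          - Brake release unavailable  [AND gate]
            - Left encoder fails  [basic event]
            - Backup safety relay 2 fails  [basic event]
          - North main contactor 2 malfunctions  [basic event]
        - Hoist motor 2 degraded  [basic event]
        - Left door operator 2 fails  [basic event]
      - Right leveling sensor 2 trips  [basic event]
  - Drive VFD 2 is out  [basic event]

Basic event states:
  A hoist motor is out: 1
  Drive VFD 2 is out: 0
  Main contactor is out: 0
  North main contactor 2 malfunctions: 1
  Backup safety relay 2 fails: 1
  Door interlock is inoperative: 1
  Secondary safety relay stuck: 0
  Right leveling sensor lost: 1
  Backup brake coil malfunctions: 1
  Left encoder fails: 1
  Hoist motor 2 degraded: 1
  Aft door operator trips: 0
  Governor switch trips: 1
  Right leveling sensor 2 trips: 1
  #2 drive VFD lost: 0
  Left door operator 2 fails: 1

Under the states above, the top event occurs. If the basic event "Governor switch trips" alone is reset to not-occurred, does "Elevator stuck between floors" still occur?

Counterfactual: set "Governor switch trips" to not occurred.
Leveling path lost [OR]: Secondary safety relay stuck=not, Main contactor is out=not → no input occurs → does not occur.
Safety circuit down [OR]: A hoist motor is out=occurs, Aft door operator trips=not → at least one input occurs → occurs.
Door loop lost [AND]: Right leveling sensor lost=occurs, #2 drive VFD lost=not → not all inputs occur → does not occur.
Drive chain down [OR]: Governor switch trips=not, Door interlock is inoperative=occurs → at least one input occurs → occurs.
Controller branch fails [OR]: Door loop lost=not, Drive chain down=occurs → at least one input occurs → occurs.
Brake release unavailable [AND]: Left encoder fails=occurs, Backup safety relay 2 fails=occurs → all inputs occur → occurs.
Leveling path 2 down [AND]: Brake release unavailable=occurs, North main contactor 2 malfunctions=occurs → all inputs occur → occurs.
Safety circuit 2 down [AND]: Leveling path 2 down=occurs, Hoist motor 2 degraded=occurs, Left door operator 2 fails=occurs → all inputs occur → occurs.
Door loop 2 unavailable [AND]: Backup brake coil malfunctions=occurs, Safety circuit 2 down=occurs, Right leveling sensor 2 trips=occurs → all inputs occur → occurs.
Drive chain 2 unavailable [AND]: Safety circuit down=occurs, Controller branch fails=occurs, Door loop 2 unavailable=occurs → all inputs occur → occurs.
Elevator stuck between floors [OR]: Leveling path lost=not, Drive chain 2 unavailable=occurs, Drive VFD 2 is out=not → at least one input occurs → occurs.

Yes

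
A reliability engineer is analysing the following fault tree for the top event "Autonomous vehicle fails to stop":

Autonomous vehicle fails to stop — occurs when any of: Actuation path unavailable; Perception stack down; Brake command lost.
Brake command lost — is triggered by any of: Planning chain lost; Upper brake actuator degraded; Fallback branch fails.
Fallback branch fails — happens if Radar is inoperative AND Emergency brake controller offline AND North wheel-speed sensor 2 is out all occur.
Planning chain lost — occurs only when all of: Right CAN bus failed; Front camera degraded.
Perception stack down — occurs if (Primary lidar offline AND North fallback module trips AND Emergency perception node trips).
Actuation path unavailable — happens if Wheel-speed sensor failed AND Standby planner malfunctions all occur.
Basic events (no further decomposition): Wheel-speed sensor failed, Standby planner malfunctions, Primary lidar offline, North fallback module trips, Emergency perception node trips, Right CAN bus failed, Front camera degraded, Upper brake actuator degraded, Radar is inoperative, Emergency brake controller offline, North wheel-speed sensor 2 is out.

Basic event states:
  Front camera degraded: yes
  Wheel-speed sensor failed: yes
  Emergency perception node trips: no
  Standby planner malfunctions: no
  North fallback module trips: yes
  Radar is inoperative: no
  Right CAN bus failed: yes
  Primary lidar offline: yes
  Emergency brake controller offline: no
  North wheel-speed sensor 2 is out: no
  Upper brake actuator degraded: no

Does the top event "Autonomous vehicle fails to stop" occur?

Yes

Actuation path unavailable [AND]: Wheel-speed sensor failed=occurs, Standby planner malfunctions=not → not all inputs occur → does not occur.
Perception stack down [AND]: Primary lidar offline=occurs, North fallback module trips=occurs, Emergency perception node trips=not → not all inputs occur → does not occur.
Planning chain lost [AND]: Right CAN bus failed=occurs, Front camera degraded=occurs → all inputs occur → occurs.
Fallback branch fails [AND]: Radar is inoperative=not, Emergency brake controller offline=not, North wheel-speed sensor 2 is out=not → not all inputs occur → does not occur.
Brake command lost [OR]: Planning chain lost=occurs, Upper brake actuator degraded=not, Fallback branch fails=not → at least one input occurs → occurs.
Autonomous vehicle fails to stop [OR]: Actuation path unavailable=not, Perception stack down=not, Brake command lost=occurs → at least one input occurs → occurs.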